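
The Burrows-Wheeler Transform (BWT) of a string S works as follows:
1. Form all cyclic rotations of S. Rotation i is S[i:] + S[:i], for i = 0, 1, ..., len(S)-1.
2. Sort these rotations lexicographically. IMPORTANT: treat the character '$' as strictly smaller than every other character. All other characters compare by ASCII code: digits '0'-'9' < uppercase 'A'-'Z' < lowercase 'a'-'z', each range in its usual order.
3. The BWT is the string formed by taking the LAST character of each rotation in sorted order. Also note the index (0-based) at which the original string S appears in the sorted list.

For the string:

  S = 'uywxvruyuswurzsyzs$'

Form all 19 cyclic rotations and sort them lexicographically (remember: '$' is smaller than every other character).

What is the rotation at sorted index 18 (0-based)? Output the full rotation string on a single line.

All 19 rotations (rotation i = S[i:]+S[:i]):
  rot[0] = uywxvruyuswurzsyzs$
  rot[1] = ywxvruyuswurzsyzs$u
  rot[2] = wxvruyuswurzsyzs$uy
  rot[3] = xvruyuswurzsyzs$uyw
  rot[4] = vruyuswurzsyzs$uywx
  rot[5] = ruyuswurzsyzs$uywxv
  rot[6] = uyuswurzsyzs$uywxvr
  rot[7] = yuswurzsyzs$uywxvru
  rot[8] = uswurzsyzs$uywxvruy
  rot[9] = swurzsyzs$uywxvruyu
  rot[10] = wurzsyzs$uywxvruyus
  rot[11] = urzsyzs$uywxvruyusw
  rot[12] = rzsyzs$uywxvruyuswu
  rot[13] = zsyzs$uywxvruyuswur
  rot[14] = syzs$uywxvruyuswurz
  rot[15] = yzs$uywxvruyuswurzs
  rot[16] = zs$uywxvruyuswurzsy
  rot[17] = s$uywxvruyuswurzsyz
  rot[18] = $uywxvruyuswurzsyzs
Sorted (with $ < everything):
  sorted[0] = $uywxvruyuswurzsyzs
  sorted[1] = ruyuswurzsyzs$uywxv
  sorted[2] = rzsyzs$uywxvruyuswu
  sorted[3] = s$uywxvruyuswurzsyz
  sorted[4] = swurzsyzs$uywxvruyu
  sorted[5] = syzs$uywxvruyuswurz
  sorted[6] = urzsyzs$uywxvruyusw
  sorted[7] = uswurzsyzs$uywxvruy
  sorted[8] = uyuswurzsyzs$uywxvr
  sorted[9] = uywxvruyuswurzsyzs$
  sorted[10] = vruyuswurzsyzs$uywx
  sorted[11] = wurzsyzs$uywxvruyus
  sorted[12] = wxvruyuswurzsyzs$uy
  sorted[13] = xvruyuswurzsyzs$uyw
  sorted[14] = yuswurzsyzs$uywxvru
  sorted[15] = ywxvruyuswurzsyzs$u
  sorted[16] = yzs$uywxvruyuswurzs
  sorted[17] = zs$uywxvruyuswurzsy
  sorted[18] = zsyzs$uywxvruyuswur
sorted[18] = zsyzs$uywxvruyuswur

Answer: zsyzs$uywxvruyuswur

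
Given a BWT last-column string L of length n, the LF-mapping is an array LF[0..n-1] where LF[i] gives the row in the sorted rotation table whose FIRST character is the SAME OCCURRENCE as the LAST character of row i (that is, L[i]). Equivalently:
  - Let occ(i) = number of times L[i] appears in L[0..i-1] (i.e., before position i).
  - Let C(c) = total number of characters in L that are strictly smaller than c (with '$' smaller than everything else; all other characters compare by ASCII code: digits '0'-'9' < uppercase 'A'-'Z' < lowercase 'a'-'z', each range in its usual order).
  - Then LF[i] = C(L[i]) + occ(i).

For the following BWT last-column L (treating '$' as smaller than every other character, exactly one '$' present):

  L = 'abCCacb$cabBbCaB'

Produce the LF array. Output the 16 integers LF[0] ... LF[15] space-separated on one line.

Answer: 6 10 3 4 7 14 11 0 15 8 12 1 13 5 9 2

Derivation:
Char counts: '$':1, 'B':2, 'C':3, 'a':4, 'b':4, 'c':2
C (first-col start): C('$')=0, C('B')=1, C('C')=3, C('a')=6, C('b')=10, C('c')=14
L[0]='a': occ=0, LF[0]=C('a')+0=6+0=6
L[1]='b': occ=0, LF[1]=C('b')+0=10+0=10
L[2]='C': occ=0, LF[2]=C('C')+0=3+0=3
L[3]='C': occ=1, LF[3]=C('C')+1=3+1=4
L[4]='a': occ=1, LF[4]=C('a')+1=6+1=7
L[5]='c': occ=0, LF[5]=C('c')+0=14+0=14
L[6]='b': occ=1, LF[6]=C('b')+1=10+1=11
L[7]='$': occ=0, LF[7]=C('$')+0=0+0=0
L[8]='c': occ=1, LF[8]=C('c')+1=14+1=15
L[9]='a': occ=2, LF[9]=C('a')+2=6+2=8
L[10]='b': occ=2, LF[10]=C('b')+2=10+2=12
L[11]='B': occ=0, LF[11]=C('B')+0=1+0=1
L[12]='b': occ=3, LF[12]=C('b')+3=10+3=13
L[13]='C': occ=2, LF[13]=C('C')+2=3+2=5
L[14]='a': occ=3, LF[14]=C('a')+3=6+3=9
L[15]='B': occ=1, LF[15]=C('B')+1=1+1=2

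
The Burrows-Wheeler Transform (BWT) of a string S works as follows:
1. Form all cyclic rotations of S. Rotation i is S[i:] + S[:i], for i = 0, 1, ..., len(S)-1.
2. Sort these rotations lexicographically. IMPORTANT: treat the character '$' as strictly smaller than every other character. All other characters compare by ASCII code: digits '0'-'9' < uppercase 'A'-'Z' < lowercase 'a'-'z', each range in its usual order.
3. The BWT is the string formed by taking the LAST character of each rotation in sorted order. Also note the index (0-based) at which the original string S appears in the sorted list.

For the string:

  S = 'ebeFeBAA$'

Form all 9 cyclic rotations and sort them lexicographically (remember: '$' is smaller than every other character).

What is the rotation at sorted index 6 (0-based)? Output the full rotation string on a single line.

All 9 rotations (rotation i = S[i:]+S[:i]):
  rot[0] = ebeFeBAA$
  rot[1] = beFeBAA$e
  rot[2] = eFeBAA$eb
  rot[3] = FeBAA$ebe
  rot[4] = eBAA$ebeF
  rot[5] = BAA$ebeFe
  rot[6] = AA$ebeFeB
  rot[7] = A$ebeFeBA
  rot[8] = $ebeFeBAA
Sorted (with $ < everything):
  sorted[0] = $ebeFeBAA
  sorted[1] = A$ebeFeBA
  sorted[2] = AA$ebeFeB
  sorted[3] = BAA$ebeFe
  sorted[4] = FeBAA$ebe
  sorted[5] = beFeBAA$e
  sorted[6] = eBAA$ebeF
  sorted[7] = eFeBAA$eb
  sorted[8] = ebeFeBAA$
sorted[6] = eBAA$ebeF

Answer: eBAA$ebeF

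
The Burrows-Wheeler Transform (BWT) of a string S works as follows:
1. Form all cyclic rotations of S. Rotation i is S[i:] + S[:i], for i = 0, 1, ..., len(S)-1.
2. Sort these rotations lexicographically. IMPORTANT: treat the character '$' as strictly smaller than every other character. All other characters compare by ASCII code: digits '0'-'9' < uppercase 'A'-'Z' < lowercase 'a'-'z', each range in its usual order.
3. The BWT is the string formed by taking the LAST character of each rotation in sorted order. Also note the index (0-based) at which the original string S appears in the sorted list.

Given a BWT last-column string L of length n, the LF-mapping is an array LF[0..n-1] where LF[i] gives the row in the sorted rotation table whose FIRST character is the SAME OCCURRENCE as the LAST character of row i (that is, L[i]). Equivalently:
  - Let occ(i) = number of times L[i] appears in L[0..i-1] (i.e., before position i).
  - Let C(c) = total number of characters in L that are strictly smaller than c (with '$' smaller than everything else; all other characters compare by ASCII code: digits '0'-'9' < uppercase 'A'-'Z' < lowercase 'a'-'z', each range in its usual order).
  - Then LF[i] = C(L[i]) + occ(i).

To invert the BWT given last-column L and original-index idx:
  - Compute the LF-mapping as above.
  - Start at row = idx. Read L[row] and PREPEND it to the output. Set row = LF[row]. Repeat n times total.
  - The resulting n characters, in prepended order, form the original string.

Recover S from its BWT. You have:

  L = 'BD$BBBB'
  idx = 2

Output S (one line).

Answer: BBBBDB$

Derivation:
LF mapping: 1 6 0 2 3 4 5
Walk LF starting at row 2, prepending L[row]:
  step 1: row=2, L[2]='$', prepend. Next row=LF[2]=0
  step 2: row=0, L[0]='B', prepend. Next row=LF[0]=1
  step 3: row=1, L[1]='D', prepend. Next row=LF[1]=6
  step 4: row=6, L[6]='B', prepend. Next row=LF[6]=5
  step 5: row=5, L[5]='B', prepend. Next row=LF[5]=4
  step 6: row=4, L[4]='B', prepend. Next row=LF[4]=3
  step 7: row=3, L[3]='B', prepend. Next row=LF[3]=2
Reversed output: BBBBDB$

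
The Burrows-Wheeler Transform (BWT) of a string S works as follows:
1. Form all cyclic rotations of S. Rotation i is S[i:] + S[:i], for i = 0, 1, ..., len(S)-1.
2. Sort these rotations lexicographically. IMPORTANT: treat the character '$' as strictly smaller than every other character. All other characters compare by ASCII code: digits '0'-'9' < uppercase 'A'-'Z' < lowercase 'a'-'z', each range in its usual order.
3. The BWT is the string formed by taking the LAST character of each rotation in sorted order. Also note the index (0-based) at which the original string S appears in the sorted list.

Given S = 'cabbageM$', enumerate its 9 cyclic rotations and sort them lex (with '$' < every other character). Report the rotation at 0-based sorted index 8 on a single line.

All 9 rotations (rotation i = S[i:]+S[:i]):
  rot[0] = cabbageM$
  rot[1] = abbageM$c
  rot[2] = bbageM$ca
  rot[3] = bageM$cab
  rot[4] = ageM$cabb
  rot[5] = geM$cabba
  rot[6] = eM$cabbag
  rot[7] = M$cabbage
  rot[8] = $cabbageM
Sorted (with $ < everything):
  sorted[0] = $cabbageM
  sorted[1] = M$cabbage
  sorted[2] = abbageM$c
  sorted[3] = ageM$cabb
  sorted[4] = bageM$cab
  sorted[5] = bbageM$ca
  sorted[6] = cabbageM$
  sorted[7] = eM$cabbag
  sorted[8] = geM$cabba
sorted[8] = geM$cabba

Answer: geM$cabba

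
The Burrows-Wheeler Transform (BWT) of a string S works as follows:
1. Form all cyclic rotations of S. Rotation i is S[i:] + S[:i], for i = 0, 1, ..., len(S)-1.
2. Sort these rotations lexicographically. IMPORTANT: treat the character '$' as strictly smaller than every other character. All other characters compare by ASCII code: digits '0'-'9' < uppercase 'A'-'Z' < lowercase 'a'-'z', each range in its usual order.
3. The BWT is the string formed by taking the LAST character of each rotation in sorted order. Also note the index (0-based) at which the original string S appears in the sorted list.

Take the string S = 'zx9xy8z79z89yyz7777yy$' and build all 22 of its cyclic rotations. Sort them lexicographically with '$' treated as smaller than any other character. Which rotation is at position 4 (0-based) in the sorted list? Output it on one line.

Answer: 79z89yyz7777yy$zx9xy8z

Derivation:
All 22 rotations (rotation i = S[i:]+S[:i]):
  rot[0] = zx9xy8z79z89yyz7777yy$
  rot[1] = x9xy8z79z89yyz7777yy$z
  rot[2] = 9xy8z79z89yyz7777yy$zx
  rot[3] = xy8z79z89yyz7777yy$zx9
  rot[4] = y8z79z89yyz7777yy$zx9x
  rot[5] = 8z79z89yyz7777yy$zx9xy
  rot[6] = z79z89yyz7777yy$zx9xy8
  rot[7] = 79z89yyz7777yy$zx9xy8z
  rot[8] = 9z89yyz7777yy$zx9xy8z7
  rot[9] = z89yyz7777yy$zx9xy8z79
  rot[10] = 89yyz7777yy$zx9xy8z79z
  rot[11] = 9yyz7777yy$zx9xy8z79z8
  rot[12] = yyz7777yy$zx9xy8z79z89
  rot[13] = yz7777yy$zx9xy8z79z89y
  rot[14] = z7777yy$zx9xy8z79z89yy
  rot[15] = 7777yy$zx9xy8z79z89yyz
  rot[16] = 777yy$zx9xy8z79z89yyz7
  rot[17] = 77yy$zx9xy8z79z89yyz77
  rot[18] = 7yy$zx9xy8z79z89yyz777
  rot[19] = yy$zx9xy8z79z89yyz7777
  rot[20] = y$zx9xy8z79z89yyz7777y
  rot[21] = $zx9xy8z79z89yyz7777yy
Sorted (with $ < everything):
  sorted[0] = $zx9xy8z79z89yyz7777yy
  sorted[1] = 7777yy$zx9xy8z79z89yyz
  sorted[2] = 777yy$zx9xy8z79z89yyz7
  sorted[3] = 77yy$zx9xy8z79z89yyz77
  sorted[4] = 79z89yyz7777yy$zx9xy8z
  sorted[5] = 7yy$zx9xy8z79z89yyz777
  sorted[6] = 89yyz7777yy$zx9xy8z79z
  sorted[7] = 8z79z89yyz7777yy$zx9xy
  sorted[8] = 9xy8z79z89yyz7777yy$zx
  sorted[9] = 9yyz7777yy$zx9xy8z79z8
  sorted[10] = 9z89yyz7777yy$zx9xy8z7
  sorted[11] = x9xy8z79z89yyz7777yy$z
  sorted[12] = xy8z79z89yyz7777yy$zx9
  sorted[13] = y$zx9xy8z79z89yyz7777y
  sorted[14] = y8z79z89yyz7777yy$zx9x
  sorted[15] = yy$zx9xy8z79z89yyz7777
  sorted[16] = yyz7777yy$zx9xy8z79z89
  sorted[17] = yz7777yy$zx9xy8z79z89y
  sorted[18] = z7777yy$zx9xy8z79z89yy
  sorted[19] = z79z89yyz7777yy$zx9xy8
  sorted[20] = z89yyz7777yy$zx9xy8z79
  sorted[21] = zx9xy8z79z89yyz7777yy$
sorted[4] = 79z89yyz7777yy$zx9xy8z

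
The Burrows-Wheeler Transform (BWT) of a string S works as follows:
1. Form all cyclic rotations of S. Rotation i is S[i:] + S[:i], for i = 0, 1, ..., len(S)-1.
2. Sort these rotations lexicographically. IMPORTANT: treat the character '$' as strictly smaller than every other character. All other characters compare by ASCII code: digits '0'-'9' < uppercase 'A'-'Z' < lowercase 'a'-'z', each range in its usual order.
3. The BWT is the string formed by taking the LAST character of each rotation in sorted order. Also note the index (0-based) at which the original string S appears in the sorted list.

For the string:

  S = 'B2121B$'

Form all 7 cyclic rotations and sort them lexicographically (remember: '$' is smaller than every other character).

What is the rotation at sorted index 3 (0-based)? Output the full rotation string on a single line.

All 7 rotations (rotation i = S[i:]+S[:i]):
  rot[0] = B2121B$
  rot[1] = 2121B$B
  rot[2] = 121B$B2
  rot[3] = 21B$B21
  rot[4] = 1B$B212
  rot[5] = B$B2121
  rot[6] = $B2121B
Sorted (with $ < everything):
  sorted[0] = $B2121B
  sorted[1] = 121B$B2
  sorted[2] = 1B$B212
  sorted[3] = 2121B$B
  sorted[4] = 21B$B21
  sorted[5] = B$B2121
  sorted[6] = B2121B$
sorted[3] = 2121B$B

Answer: 2121B$B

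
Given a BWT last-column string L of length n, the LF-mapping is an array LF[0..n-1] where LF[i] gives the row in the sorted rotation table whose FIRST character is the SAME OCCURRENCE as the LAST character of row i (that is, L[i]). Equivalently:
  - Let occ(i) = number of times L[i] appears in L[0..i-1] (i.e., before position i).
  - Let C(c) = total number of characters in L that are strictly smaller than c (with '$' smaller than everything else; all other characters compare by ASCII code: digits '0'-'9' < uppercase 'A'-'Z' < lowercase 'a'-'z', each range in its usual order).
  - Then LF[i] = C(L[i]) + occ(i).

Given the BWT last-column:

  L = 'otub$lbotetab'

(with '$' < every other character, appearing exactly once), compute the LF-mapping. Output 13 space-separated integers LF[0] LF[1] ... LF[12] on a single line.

Char counts: '$':1, 'a':1, 'b':3, 'e':1, 'l':1, 'o':2, 't':3, 'u':1
C (first-col start): C('$')=0, C('a')=1, C('b')=2, C('e')=5, C('l')=6, C('o')=7, C('t')=9, C('u')=12
L[0]='o': occ=0, LF[0]=C('o')+0=7+0=7
L[1]='t': occ=0, LF[1]=C('t')+0=9+0=9
L[2]='u': occ=0, LF[2]=C('u')+0=12+0=12
L[3]='b': occ=0, LF[3]=C('b')+0=2+0=2
L[4]='$': occ=0, LF[4]=C('$')+0=0+0=0
L[5]='l': occ=0, LF[5]=C('l')+0=6+0=6
L[6]='b': occ=1, LF[6]=C('b')+1=2+1=3
L[7]='o': occ=1, LF[7]=C('o')+1=7+1=8
L[8]='t': occ=1, LF[8]=C('t')+1=9+1=10
L[9]='e': occ=0, LF[9]=C('e')+0=5+0=5
L[10]='t': occ=2, LF[10]=C('t')+2=9+2=11
L[11]='a': occ=0, LF[11]=C('a')+0=1+0=1
L[12]='b': occ=2, LF[12]=C('b')+2=2+2=4

Answer: 7 9 12 2 0 6 3 8 10 5 11 1 4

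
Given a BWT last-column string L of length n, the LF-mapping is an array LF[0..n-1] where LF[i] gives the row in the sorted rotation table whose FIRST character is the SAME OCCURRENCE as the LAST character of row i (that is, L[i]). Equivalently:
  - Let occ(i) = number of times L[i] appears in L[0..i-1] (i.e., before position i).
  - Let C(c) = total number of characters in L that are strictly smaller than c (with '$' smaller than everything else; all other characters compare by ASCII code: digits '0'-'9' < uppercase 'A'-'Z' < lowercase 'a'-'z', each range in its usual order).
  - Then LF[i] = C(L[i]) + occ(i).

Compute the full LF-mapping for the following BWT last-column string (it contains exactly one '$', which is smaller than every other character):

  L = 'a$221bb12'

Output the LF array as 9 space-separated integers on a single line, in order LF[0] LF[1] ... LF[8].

Answer: 6 0 3 4 1 7 8 2 5

Derivation:
Char counts: '$':1, '1':2, '2':3, 'a':1, 'b':2
C (first-col start): C('$')=0, C('1')=1, C('2')=3, C('a')=6, C('b')=7
L[0]='a': occ=0, LF[0]=C('a')+0=6+0=6
L[1]='$': occ=0, LF[1]=C('$')+0=0+0=0
L[2]='2': occ=0, LF[2]=C('2')+0=3+0=3
L[3]='2': occ=1, LF[3]=C('2')+1=3+1=4
L[4]='1': occ=0, LF[4]=C('1')+0=1+0=1
L[5]='b': occ=0, LF[5]=C('b')+0=7+0=7
L[6]='b': occ=1, LF[6]=C('b')+1=7+1=8
L[7]='1': occ=1, LF[7]=C('1')+1=1+1=2
L[8]='2': occ=2, LF[8]=C('2')+2=3+2=5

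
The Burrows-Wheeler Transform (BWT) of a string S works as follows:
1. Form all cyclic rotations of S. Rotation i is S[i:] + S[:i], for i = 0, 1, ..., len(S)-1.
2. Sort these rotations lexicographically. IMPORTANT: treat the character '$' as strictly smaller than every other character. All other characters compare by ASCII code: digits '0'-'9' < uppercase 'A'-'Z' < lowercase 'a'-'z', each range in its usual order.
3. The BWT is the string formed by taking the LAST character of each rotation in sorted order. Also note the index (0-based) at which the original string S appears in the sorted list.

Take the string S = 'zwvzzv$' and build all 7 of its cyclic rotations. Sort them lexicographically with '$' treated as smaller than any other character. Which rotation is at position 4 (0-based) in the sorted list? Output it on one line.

Answer: zv$zwvz

Derivation:
All 7 rotations (rotation i = S[i:]+S[:i]):
  rot[0] = zwvzzv$
  rot[1] = wvzzv$z
  rot[2] = vzzv$zw
  rot[3] = zzv$zwv
  rot[4] = zv$zwvz
  rot[5] = v$zwvzz
  rot[6] = $zwvzzv
Sorted (with $ < everything):
  sorted[0] = $zwvzzv
  sorted[1] = v$zwvzz
  sorted[2] = vzzv$zw
  sorted[3] = wvzzv$z
  sorted[4] = zv$zwvz
  sorted[5] = zwvzzv$
  sorted[6] = zzv$zwv
sorted[4] = zv$zwvz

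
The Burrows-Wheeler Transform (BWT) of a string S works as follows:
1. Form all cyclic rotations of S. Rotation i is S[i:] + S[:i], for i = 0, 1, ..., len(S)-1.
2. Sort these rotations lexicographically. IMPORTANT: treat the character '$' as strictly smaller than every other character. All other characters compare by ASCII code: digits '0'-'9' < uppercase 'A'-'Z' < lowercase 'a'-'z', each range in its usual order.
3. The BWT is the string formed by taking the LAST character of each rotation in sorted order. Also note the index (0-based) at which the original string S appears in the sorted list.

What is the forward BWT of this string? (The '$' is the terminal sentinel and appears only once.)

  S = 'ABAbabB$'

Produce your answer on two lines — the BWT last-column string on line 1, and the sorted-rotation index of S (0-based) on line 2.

All 8 rotations (rotation i = S[i:]+S[:i]):
  rot[0] = ABAbabB$
  rot[1] = BAbabB$A
  rot[2] = AbabB$AB
  rot[3] = babB$ABA
  rot[4] = abB$ABAb
  rot[5] = bB$ABAba
  rot[6] = B$ABAbab
  rot[7] = $ABAbabB
Sorted (with $ < everything):
  sorted[0] = $ABAbabB  (last char: 'B')
  sorted[1] = ABAbabB$  (last char: '$')
  sorted[2] = AbabB$AB  (last char: 'B')
  sorted[3] = B$ABAbab  (last char: 'b')
  sorted[4] = BAbabB$A  (last char: 'A')
  sorted[5] = abB$ABAb  (last char: 'b')
  sorted[6] = bB$ABAba  (last char: 'a')
  sorted[7] = babB$ABA  (last char: 'A')
Last column: B$BbAbaA
Original string S is at sorted index 1

Answer: B$BbAbaA
1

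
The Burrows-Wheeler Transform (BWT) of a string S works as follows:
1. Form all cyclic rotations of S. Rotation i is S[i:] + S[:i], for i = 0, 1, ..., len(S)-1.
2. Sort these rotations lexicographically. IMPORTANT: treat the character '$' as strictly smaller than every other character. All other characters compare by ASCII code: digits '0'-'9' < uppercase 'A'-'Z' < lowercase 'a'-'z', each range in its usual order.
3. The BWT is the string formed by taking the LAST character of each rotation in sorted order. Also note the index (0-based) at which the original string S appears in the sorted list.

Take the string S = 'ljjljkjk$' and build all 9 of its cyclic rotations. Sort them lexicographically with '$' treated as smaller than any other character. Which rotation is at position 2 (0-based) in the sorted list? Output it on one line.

Answer: jk$ljjljk

Derivation:
All 9 rotations (rotation i = S[i:]+S[:i]):
  rot[0] = ljjljkjk$
  rot[1] = jjljkjk$l
  rot[2] = jljkjk$lj
  rot[3] = ljkjk$ljj
  rot[4] = jkjk$ljjl
  rot[5] = kjk$ljjlj
  rot[6] = jk$ljjljk
  rot[7] = k$ljjljkj
  rot[8] = $ljjljkjk
Sorted (with $ < everything):
  sorted[0] = $ljjljkjk
  sorted[1] = jjljkjk$l
  sorted[2] = jk$ljjljk
  sorted[3] = jkjk$ljjl
  sorted[4] = jljkjk$lj
  sorted[5] = k$ljjljkj
  sorted[6] = kjk$ljjlj
  sorted[7] = ljjljkjk$
  sorted[8] = ljkjk$ljj
sorted[2] = jk$ljjljk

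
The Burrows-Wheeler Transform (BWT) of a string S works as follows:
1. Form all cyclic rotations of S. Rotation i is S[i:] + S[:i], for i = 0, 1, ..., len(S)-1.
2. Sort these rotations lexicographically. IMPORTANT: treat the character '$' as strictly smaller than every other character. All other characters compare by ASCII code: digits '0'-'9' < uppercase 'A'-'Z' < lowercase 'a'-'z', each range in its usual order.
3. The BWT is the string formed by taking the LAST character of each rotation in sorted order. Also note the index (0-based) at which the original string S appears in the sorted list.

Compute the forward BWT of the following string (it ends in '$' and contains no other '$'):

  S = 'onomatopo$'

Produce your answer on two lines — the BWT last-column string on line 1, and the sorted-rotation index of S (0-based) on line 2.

Answer: omoopn$toa
6

Derivation:
All 10 rotations (rotation i = S[i:]+S[:i]):
  rot[0] = onomatopo$
  rot[1] = nomatopo$o
  rot[2] = omatopo$on
  rot[3] = matopo$ono
  rot[4] = atopo$onom
  rot[5] = topo$onoma
  rot[6] = opo$onomat
  rot[7] = po$onomato
  rot[8] = o$onomatop
  rot[9] = $onomatopo
Sorted (with $ < everything):
  sorted[0] = $onomatopo  (last char: 'o')
  sorted[1] = atopo$onom  (last char: 'm')
  sorted[2] = matopo$ono  (last char: 'o')
  sorted[3] = nomatopo$o  (last char: 'o')
  sorted[4] = o$onomatop  (last char: 'p')
  sorted[5] = omatopo$on  (last char: 'n')
  sorted[6] = onomatopo$  (last char: '$')
  sorted[7] = opo$onomat  (last char: 't')
  sorted[8] = po$onomato  (last char: 'o')
  sorted[9] = topo$onoma  (last char: 'a')
Last column: omoopn$toa
Original string S is at sorted index 6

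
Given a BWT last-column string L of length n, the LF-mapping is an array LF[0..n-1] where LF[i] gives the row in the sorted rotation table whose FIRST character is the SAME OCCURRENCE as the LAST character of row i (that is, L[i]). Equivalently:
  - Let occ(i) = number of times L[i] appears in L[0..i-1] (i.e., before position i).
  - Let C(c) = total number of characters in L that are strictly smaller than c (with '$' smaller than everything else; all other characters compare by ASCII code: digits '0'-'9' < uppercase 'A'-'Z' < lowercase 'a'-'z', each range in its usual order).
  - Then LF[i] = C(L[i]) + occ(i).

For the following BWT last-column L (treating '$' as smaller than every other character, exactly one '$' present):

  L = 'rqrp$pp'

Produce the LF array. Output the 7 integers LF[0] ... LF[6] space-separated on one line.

Answer: 5 4 6 1 0 2 3

Derivation:
Char counts: '$':1, 'p':3, 'q':1, 'r':2
C (first-col start): C('$')=0, C('p')=1, C('q')=4, C('r')=5
L[0]='r': occ=0, LF[0]=C('r')+0=5+0=5
L[1]='q': occ=0, LF[1]=C('q')+0=4+0=4
L[2]='r': occ=1, LF[2]=C('r')+1=5+1=6
L[3]='p': occ=0, LF[3]=C('p')+0=1+0=1
L[4]='$': occ=0, LF[4]=C('$')+0=0+0=0
L[5]='p': occ=1, LF[5]=C('p')+1=1+1=2
L[6]='p': occ=2, LF[6]=C('p')+2=1+2=3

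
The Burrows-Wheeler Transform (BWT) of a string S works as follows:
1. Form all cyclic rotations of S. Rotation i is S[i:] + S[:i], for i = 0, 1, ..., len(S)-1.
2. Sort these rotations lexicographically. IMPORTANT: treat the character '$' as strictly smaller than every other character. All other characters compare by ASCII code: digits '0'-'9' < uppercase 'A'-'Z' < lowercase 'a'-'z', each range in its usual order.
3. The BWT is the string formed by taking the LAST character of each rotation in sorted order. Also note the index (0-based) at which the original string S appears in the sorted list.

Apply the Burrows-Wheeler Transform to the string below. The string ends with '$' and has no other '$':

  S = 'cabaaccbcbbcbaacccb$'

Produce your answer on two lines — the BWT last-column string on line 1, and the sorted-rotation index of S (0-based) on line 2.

All 20 rotations (rotation i = S[i:]+S[:i]):
  rot[0] = cabaaccbcbbcbaacccb$
  rot[1] = abaaccbcbbcbaacccb$c
  rot[2] = baaccbcbbcbaacccb$ca
  rot[3] = aaccbcbbcbaacccb$cab
  rot[4] = accbcbbcbaacccb$caba
  rot[5] = ccbcbbcbaacccb$cabaa
  rot[6] = cbcbbcbaacccb$cabaac
  rot[7] = bcbbcbaacccb$cabaacc
  rot[8] = cbbcbaacccb$cabaaccb
  rot[9] = bbcbaacccb$cabaaccbc
  rot[10] = bcbaacccb$cabaaccbcb
  rot[11] = cbaacccb$cabaaccbcbb
  rot[12] = baacccb$cabaaccbcbbc
  rot[13] = aacccb$cabaaccbcbbcb
  rot[14] = acccb$cabaaccbcbbcba
  rot[15] = cccb$cabaaccbcbbcbaa
  rot[16] = ccb$cabaaccbcbbcbaac
  rot[17] = cb$cabaaccbcbbcbaacc
  rot[18] = b$cabaaccbcbbcbaaccc
  rot[19] = $cabaaccbcbbcbaacccb
Sorted (with $ < everything):
  sorted[0] = $cabaaccbcbbcbaacccb  (last char: 'b')
  sorted[1] = aaccbcbbcbaacccb$cab  (last char: 'b')
  sorted[2] = aacccb$cabaaccbcbbcb  (last char: 'b')
  sorted[3] = abaaccbcbbcbaacccb$c  (last char: 'c')
  sorted[4] = accbcbbcbaacccb$caba  (last char: 'a')
  sorted[5] = acccb$cabaaccbcbbcba  (last char: 'a')
  sorted[6] = b$cabaaccbcbbcbaaccc  (last char: 'c')
  sorted[7] = baaccbcbbcbaacccb$ca  (last char: 'a')
  sorted[8] = baacccb$cabaaccbcbbc  (last char: 'c')
  sorted[9] = bbcbaacccb$cabaaccbc  (last char: 'c')
  sorted[10] = bcbaacccb$cabaaccbcb  (last char: 'b')
  sorted[11] = bcbbcbaacccb$cabaacc  (last char: 'c')
  sorted[12] = cabaaccbcbbcbaacccb$  (last char: '$')
  sorted[13] = cb$cabaaccbcbbcbaacc  (last char: 'c')
  sorted[14] = cbaacccb$cabaaccbcbb  (last char: 'b')
  sorted[15] = cbbcbaacccb$cabaaccb  (last char: 'b')
  sorted[16] = cbcbbcbaacccb$cabaac  (last char: 'c')
  sorted[17] = ccb$cabaaccbcbbcbaac  (last char: 'c')
  sorted[18] = ccbcbbcbaacccb$cabaa  (last char: 'a')
  sorted[19] = cccb$cabaaccbcbbcbaa  (last char: 'a')
Last column: bbbcaacaccbc$cbbccaa
Original string S is at sorted index 12

Answer: bbbcaacaccbc$cbbccaa
12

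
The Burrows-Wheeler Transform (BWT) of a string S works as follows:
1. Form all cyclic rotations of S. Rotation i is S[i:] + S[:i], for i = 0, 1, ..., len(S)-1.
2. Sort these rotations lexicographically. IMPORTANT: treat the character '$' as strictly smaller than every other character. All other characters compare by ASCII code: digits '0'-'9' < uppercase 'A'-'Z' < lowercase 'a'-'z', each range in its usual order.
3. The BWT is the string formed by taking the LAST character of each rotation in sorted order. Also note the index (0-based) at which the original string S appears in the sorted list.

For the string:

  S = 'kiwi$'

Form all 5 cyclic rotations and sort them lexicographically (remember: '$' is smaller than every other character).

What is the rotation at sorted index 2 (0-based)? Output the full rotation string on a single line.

All 5 rotations (rotation i = S[i:]+S[:i]):
  rot[0] = kiwi$
  rot[1] = iwi$k
  rot[2] = wi$ki
  rot[3] = i$kiw
  rot[4] = $kiwi
Sorted (with $ < everything):
  sorted[0] = $kiwi
  sorted[1] = i$kiw
  sorted[2] = iwi$k
  sorted[3] = kiwi$
  sorted[4] = wi$ki
sorted[2] = iwi$k

Answer: iwi$k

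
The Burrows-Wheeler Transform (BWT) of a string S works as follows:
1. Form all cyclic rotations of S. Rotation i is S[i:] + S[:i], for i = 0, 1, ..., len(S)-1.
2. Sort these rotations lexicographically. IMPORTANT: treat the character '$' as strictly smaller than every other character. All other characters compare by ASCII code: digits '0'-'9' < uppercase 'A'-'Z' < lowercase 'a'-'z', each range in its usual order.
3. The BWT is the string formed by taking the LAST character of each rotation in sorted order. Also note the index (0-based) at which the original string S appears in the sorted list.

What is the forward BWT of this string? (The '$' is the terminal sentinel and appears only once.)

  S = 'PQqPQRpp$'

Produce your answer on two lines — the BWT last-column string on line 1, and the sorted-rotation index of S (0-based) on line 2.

All 9 rotations (rotation i = S[i:]+S[:i]):
  rot[0] = PQqPQRpp$
  rot[1] = QqPQRpp$P
  rot[2] = qPQRpp$PQ
  rot[3] = PQRpp$PQq
  rot[4] = QRpp$PQqP
  rot[5] = Rpp$PQqPQ
  rot[6] = pp$PQqPQR
  rot[7] = p$PQqPQRp
  rot[8] = $PQqPQRpp
Sorted (with $ < everything):
  sorted[0] = $PQqPQRpp  (last char: 'p')
  sorted[1] = PQRpp$PQq  (last char: 'q')
  sorted[2] = PQqPQRpp$  (last char: '$')
  sorted[3] = QRpp$PQqP  (last char: 'P')
  sorted[4] = QqPQRpp$P  (last char: 'P')
  sorted[5] = Rpp$PQqPQ  (last char: 'Q')
  sorted[6] = p$PQqPQRp  (last char: 'p')
  sorted[7] = pp$PQqPQR  (last char: 'R')
  sorted[8] = qPQRpp$PQ  (last char: 'Q')
Last column: pq$PPQpRQ
Original string S is at sorted index 2

Answer: pq$PPQpRQ
2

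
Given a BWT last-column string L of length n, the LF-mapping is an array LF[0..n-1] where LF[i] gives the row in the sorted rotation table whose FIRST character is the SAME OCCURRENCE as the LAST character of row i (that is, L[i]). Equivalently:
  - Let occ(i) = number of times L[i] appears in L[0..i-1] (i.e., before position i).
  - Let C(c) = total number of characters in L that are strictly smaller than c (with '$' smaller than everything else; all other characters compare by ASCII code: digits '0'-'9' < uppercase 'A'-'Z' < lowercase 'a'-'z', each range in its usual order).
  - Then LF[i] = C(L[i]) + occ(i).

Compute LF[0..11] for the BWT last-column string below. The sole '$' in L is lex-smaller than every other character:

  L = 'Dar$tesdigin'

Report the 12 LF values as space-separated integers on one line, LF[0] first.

Answer: 1 2 9 0 11 4 10 3 6 5 7 8

Derivation:
Char counts: '$':1, 'D':1, 'a':1, 'd':1, 'e':1, 'g':1, 'i':2, 'n':1, 'r':1, 's':1, 't':1
C (first-col start): C('$')=0, C('D')=1, C('a')=2, C('d')=3, C('e')=4, C('g')=5, C('i')=6, C('n')=8, C('r')=9, C('s')=10, C('t')=11
L[0]='D': occ=0, LF[0]=C('D')+0=1+0=1
L[1]='a': occ=0, LF[1]=C('a')+0=2+0=2
L[2]='r': occ=0, LF[2]=C('r')+0=9+0=9
L[3]='$': occ=0, LF[3]=C('$')+0=0+0=0
L[4]='t': occ=0, LF[4]=C('t')+0=11+0=11
L[5]='e': occ=0, LF[5]=C('e')+0=4+0=4
L[6]='s': occ=0, LF[6]=C('s')+0=10+0=10
L[7]='d': occ=0, LF[7]=C('d')+0=3+0=3
L[8]='i': occ=0, LF[8]=C('i')+0=6+0=6
L[9]='g': occ=0, LF[9]=C('g')+0=5+0=5
L[10]='i': occ=1, LF[10]=C('i')+1=6+1=7
L[11]='n': occ=0, LF[11]=C('n')+0=8+0=8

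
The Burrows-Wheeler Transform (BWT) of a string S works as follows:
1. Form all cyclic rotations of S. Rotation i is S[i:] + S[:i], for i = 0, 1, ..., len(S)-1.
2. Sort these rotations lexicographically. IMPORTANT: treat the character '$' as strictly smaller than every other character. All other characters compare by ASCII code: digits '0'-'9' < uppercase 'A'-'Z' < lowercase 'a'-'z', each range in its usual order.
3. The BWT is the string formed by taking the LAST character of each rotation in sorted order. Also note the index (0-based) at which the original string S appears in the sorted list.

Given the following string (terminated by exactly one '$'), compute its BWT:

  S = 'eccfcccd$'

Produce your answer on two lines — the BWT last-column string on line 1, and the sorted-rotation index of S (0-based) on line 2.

All 9 rotations (rotation i = S[i:]+S[:i]):
  rot[0] = eccfcccd$
  rot[1] = ccfcccd$e
  rot[2] = cfcccd$ec
  rot[3] = fcccd$ecc
  rot[4] = cccd$eccf
  rot[5] = ccd$eccfc
  rot[6] = cd$eccfcc
  rot[7] = d$eccfccc
  rot[8] = $eccfcccd
Sorted (with $ < everything):
  sorted[0] = $eccfcccd  (last char: 'd')
  sorted[1] = cccd$eccf  (last char: 'f')
  sorted[2] = ccd$eccfc  (last char: 'c')
  sorted[3] = ccfcccd$e  (last char: 'e')
  sorted[4] = cd$eccfcc  (last char: 'c')
  sorted[5] = cfcccd$ec  (last char: 'c')
  sorted[6] = d$eccfccc  (last char: 'c')
  sorted[7] = eccfcccd$  (last char: '$')
  sorted[8] = fcccd$ecc  (last char: 'c')
Last column: dfceccc$c
Original string S is at sorted index 7

Answer: dfceccc$c
7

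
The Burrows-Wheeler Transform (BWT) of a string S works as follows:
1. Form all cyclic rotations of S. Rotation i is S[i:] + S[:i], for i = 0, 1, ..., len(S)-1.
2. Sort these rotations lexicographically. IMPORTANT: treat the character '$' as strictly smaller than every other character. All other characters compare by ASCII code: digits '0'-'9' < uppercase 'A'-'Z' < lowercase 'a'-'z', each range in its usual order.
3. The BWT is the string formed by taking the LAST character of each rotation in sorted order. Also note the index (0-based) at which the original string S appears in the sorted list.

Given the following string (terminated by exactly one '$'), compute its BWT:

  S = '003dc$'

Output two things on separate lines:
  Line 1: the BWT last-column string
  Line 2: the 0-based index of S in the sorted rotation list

Answer: c$00d3
1

Derivation:
All 6 rotations (rotation i = S[i:]+S[:i]):
  rot[0] = 003dc$
  rot[1] = 03dc$0
  rot[2] = 3dc$00
  rot[3] = dc$003
  rot[4] = c$003d
  rot[5] = $003dc
Sorted (with $ < everything):
  sorted[0] = $003dc  (last char: 'c')
  sorted[1] = 003dc$  (last char: '$')
  sorted[2] = 03dc$0  (last char: '0')
  sorted[3] = 3dc$00  (last char: '0')
  sorted[4] = c$003d  (last char: 'd')
  sorted[5] = dc$003  (last char: '3')
Last column: c$00d3
Original string S is at sorted index 1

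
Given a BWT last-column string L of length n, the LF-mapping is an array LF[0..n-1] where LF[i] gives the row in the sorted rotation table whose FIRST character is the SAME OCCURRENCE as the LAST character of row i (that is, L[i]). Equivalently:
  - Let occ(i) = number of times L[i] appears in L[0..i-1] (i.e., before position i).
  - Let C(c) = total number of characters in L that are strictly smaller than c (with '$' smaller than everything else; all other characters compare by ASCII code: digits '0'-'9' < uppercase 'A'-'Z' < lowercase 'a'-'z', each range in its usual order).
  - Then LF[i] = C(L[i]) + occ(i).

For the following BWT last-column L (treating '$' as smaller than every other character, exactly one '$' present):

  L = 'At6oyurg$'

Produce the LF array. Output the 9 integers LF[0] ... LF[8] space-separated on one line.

Answer: 2 6 1 4 8 7 5 3 0

Derivation:
Char counts: '$':1, '6':1, 'A':1, 'g':1, 'o':1, 'r':1, 't':1, 'u':1, 'y':1
C (first-col start): C('$')=0, C('6')=1, C('A')=2, C('g')=3, C('o')=4, C('r')=5, C('t')=6, C('u')=7, C('y')=8
L[0]='A': occ=0, LF[0]=C('A')+0=2+0=2
L[1]='t': occ=0, LF[1]=C('t')+0=6+0=6
L[2]='6': occ=0, LF[2]=C('6')+0=1+0=1
L[3]='o': occ=0, LF[3]=C('o')+0=4+0=4
L[4]='y': occ=0, LF[4]=C('y')+0=8+0=8
L[5]='u': occ=0, LF[5]=C('u')+0=7+0=7
L[6]='r': occ=0, LF[6]=C('r')+0=5+0=5
L[7]='g': occ=0, LF[7]=C('g')+0=3+0=3
L[8]='$': occ=0, LF[8]=C('$')+0=0+0=0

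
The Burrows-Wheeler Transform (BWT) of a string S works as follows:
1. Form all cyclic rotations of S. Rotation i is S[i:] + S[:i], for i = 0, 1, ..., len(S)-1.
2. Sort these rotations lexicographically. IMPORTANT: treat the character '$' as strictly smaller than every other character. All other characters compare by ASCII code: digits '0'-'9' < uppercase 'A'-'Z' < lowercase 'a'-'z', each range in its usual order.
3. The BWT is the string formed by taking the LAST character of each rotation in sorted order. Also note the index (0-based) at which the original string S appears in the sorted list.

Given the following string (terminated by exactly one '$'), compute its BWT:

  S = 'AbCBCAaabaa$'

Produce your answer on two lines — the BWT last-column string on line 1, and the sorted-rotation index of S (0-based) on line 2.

All 12 rotations (rotation i = S[i:]+S[:i]):
  rot[0] = AbCBCAaabaa$
  rot[1] = bCBCAaabaa$A
  rot[2] = CBCAaabaa$Ab
  rot[3] = BCAaabaa$AbC
  rot[4] = CAaabaa$AbCB
  rot[5] = Aaabaa$AbCBC
  rot[6] = aabaa$AbCBCA
  rot[7] = abaa$AbCBCAa
  rot[8] = baa$AbCBCAaa
  rot[9] = aa$AbCBCAaab
  rot[10] = a$AbCBCAaaba
  rot[11] = $AbCBCAaabaa
Sorted (with $ < everything):
  sorted[0] = $AbCBCAaabaa  (last char: 'a')
  sorted[1] = Aaabaa$AbCBC  (last char: 'C')
  sorted[2] = AbCBCAaabaa$  (last char: '$')
  sorted[3] = BCAaabaa$AbC  (last char: 'C')
  sorted[4] = CAaabaa$AbCB  (last char: 'B')
  sorted[5] = CBCAaabaa$Ab  (last char: 'b')
  sorted[6] = a$AbCBCAaaba  (last char: 'a')
  sorted[7] = aa$AbCBCAaab  (last char: 'b')
  sorted[8] = aabaa$AbCBCA  (last char: 'A')
  sorted[9] = abaa$AbCBCAa  (last char: 'a')
  sorted[10] = bCBCAaabaa$A  (last char: 'A')
  sorted[11] = baa$AbCBCAaa  (last char: 'a')
Last column: aC$CBbabAaAa
Original string S is at sorted index 2

Answer: aC$CBbabAaAa
2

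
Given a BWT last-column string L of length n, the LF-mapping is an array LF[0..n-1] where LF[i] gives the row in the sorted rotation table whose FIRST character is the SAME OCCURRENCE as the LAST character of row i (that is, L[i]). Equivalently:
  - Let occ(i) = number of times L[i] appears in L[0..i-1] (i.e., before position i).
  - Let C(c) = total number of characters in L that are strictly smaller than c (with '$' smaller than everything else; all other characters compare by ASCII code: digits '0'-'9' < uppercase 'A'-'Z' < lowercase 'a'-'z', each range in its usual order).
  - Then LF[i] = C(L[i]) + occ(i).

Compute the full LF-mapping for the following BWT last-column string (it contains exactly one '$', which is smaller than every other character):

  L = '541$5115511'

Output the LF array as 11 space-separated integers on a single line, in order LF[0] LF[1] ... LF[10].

Char counts: '$':1, '1':5, '4':1, '5':4
C (first-col start): C('$')=0, C('1')=1, C('4')=6, C('5')=7
L[0]='5': occ=0, LF[0]=C('5')+0=7+0=7
L[1]='4': occ=0, LF[1]=C('4')+0=6+0=6
L[2]='1': occ=0, LF[2]=C('1')+0=1+0=1
L[3]='$': occ=0, LF[3]=C('$')+0=0+0=0
L[4]='5': occ=1, LF[4]=C('5')+1=7+1=8
L[5]='1': occ=1, LF[5]=C('1')+1=1+1=2
L[6]='1': occ=2, LF[6]=C('1')+2=1+2=3
L[7]='5': occ=2, LF[7]=C('5')+2=7+2=9
L[8]='5': occ=3, LF[8]=C('5')+3=7+3=10
L[9]='1': occ=3, LF[9]=C('1')+3=1+3=4
L[10]='1': occ=4, LF[10]=C('1')+4=1+4=5

Answer: 7 6 1 0 8 2 3 9 10 4 5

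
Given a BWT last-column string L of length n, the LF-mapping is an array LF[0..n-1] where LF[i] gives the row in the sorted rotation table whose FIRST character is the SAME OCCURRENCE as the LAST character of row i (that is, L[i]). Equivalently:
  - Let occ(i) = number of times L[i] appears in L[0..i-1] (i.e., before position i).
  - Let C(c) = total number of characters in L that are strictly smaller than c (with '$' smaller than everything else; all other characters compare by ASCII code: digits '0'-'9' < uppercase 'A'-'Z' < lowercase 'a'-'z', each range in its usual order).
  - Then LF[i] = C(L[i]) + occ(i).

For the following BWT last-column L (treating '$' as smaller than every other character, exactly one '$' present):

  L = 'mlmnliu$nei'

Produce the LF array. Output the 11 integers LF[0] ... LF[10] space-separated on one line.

Char counts: '$':1, 'e':1, 'i':2, 'l':2, 'm':2, 'n':2, 'u':1
C (first-col start): C('$')=0, C('e')=1, C('i')=2, C('l')=4, C('m')=6, C('n')=8, C('u')=10
L[0]='m': occ=0, LF[0]=C('m')+0=6+0=6
L[1]='l': occ=0, LF[1]=C('l')+0=4+0=4
L[2]='m': occ=1, LF[2]=C('m')+1=6+1=7
L[3]='n': occ=0, LF[3]=C('n')+0=8+0=8
L[4]='l': occ=1, LF[4]=C('l')+1=4+1=5
L[5]='i': occ=0, LF[5]=C('i')+0=2+0=2
L[6]='u': occ=0, LF[6]=C('u')+0=10+0=10
L[7]='$': occ=0, LF[7]=C('$')+0=0+0=0
L[8]='n': occ=1, LF[8]=C('n')+1=8+1=9
L[9]='e': occ=0, LF[9]=C('e')+0=1+0=1
L[10]='i': occ=1, LF[10]=C('i')+1=2+1=3

Answer: 6 4 7 8 5 2 10 0 9 1 3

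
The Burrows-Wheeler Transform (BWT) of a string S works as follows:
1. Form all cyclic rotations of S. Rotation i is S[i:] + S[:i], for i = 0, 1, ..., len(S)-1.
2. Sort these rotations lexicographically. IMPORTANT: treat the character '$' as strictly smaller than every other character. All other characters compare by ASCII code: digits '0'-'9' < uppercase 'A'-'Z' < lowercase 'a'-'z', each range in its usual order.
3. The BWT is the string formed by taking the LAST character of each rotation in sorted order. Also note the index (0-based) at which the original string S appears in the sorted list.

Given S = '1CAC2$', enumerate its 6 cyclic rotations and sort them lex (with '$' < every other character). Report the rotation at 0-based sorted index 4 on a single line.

All 6 rotations (rotation i = S[i:]+S[:i]):
  rot[0] = 1CAC2$
  rot[1] = CAC2$1
  rot[2] = AC2$1C
  rot[3] = C2$1CA
  rot[4] = 2$1CAC
  rot[5] = $1CAC2
Sorted (with $ < everything):
  sorted[0] = $1CAC2
  sorted[1] = 1CAC2$
  sorted[2] = 2$1CAC
  sorted[3] = AC2$1C
  sorted[4] = C2$1CA
  sorted[5] = CAC2$1
sorted[4] = C2$1CA

Answer: C2$1CA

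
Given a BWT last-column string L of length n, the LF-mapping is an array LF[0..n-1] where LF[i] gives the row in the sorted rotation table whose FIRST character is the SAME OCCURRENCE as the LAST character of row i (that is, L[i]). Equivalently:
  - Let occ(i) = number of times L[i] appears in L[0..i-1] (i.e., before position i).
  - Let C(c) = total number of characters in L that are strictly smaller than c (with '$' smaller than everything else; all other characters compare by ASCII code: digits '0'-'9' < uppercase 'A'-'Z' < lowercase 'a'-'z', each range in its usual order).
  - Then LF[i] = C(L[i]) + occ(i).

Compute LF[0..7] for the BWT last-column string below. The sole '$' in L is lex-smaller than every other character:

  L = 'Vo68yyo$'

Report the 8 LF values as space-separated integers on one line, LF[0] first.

Answer: 3 4 1 2 6 7 5 0

Derivation:
Char counts: '$':1, '6':1, '8':1, 'V':1, 'o':2, 'y':2
C (first-col start): C('$')=0, C('6')=1, C('8')=2, C('V')=3, C('o')=4, C('y')=6
L[0]='V': occ=0, LF[0]=C('V')+0=3+0=3
L[1]='o': occ=0, LF[1]=C('o')+0=4+0=4
L[2]='6': occ=0, LF[2]=C('6')+0=1+0=1
L[3]='8': occ=0, LF[3]=C('8')+0=2+0=2
L[4]='y': occ=0, LF[4]=C('y')+0=6+0=6
L[5]='y': occ=1, LF[5]=C('y')+1=6+1=7
L[6]='o': occ=1, LF[6]=C('o')+1=4+1=5
L[7]='$': occ=0, LF[7]=C('$')+0=0+0=0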